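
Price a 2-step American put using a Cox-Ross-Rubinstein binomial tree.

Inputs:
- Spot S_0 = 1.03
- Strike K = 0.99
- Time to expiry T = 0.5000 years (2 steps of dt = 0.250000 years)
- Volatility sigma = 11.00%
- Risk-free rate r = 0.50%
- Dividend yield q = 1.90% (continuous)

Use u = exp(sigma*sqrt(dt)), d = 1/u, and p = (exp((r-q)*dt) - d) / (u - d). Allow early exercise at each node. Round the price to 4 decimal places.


dt = T/N = 0.250000
u = exp(sigma*sqrt(dt)) = 1.056541; d = 1/u = 0.946485
p = (exp((r-q)*dt) - d) / (u - d) = 0.454507
Discount per step: exp(-r*dt) = 0.998751
Stock lattice S(k, i) with i counting down-moves:
  k=0: S(0,0) = 1.0300
  k=1: S(1,0) = 1.0882; S(1,1) = 0.9749
  k=2: S(2,0) = 1.1498; S(2,1) = 1.0300; S(2,2) = 0.9227
Terminal payoffs V(N, i) = max(K - S_T, 0):
  V(2,0) = 0.000000; V(2,1) = 0.000000; V(2,2) = 0.067291
Backward induction: V(k, i) = exp(-r*dt) * [p * V(k+1, i) + (1-p) * V(k+1, i+1)]; then take max(V_cont, immediate exercise) for American.
  V(1,0) = exp(-r*dt) * [p*0.000000 + (1-p)*0.000000] = 0.000000; exercise = 0.000000; V(1,0) = max -> 0.000000
  V(1,1) = exp(-r*dt) * [p*0.000000 + (1-p)*0.067291] = 0.036661; exercise = 0.015120; V(1,1) = max -> 0.036661
  V(0,0) = exp(-r*dt) * [p*0.000000 + (1-p)*0.036661] = 0.019973; exercise = 0.000000; V(0,0) = max -> 0.019973

Answer: Price = V(0,0) = 0.0200


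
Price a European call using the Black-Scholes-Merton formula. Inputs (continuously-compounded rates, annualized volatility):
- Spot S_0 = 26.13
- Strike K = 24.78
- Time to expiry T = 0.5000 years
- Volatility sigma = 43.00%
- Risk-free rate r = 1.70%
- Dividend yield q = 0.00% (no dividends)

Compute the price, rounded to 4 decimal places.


Answer: Price = 3.9051

Derivation:
d1 = (ln(S/K) + (r - q + 0.5*sigma^2) * T) / (sigma * sqrt(T)) = 0.35444863
d2 = d1 - sigma * sqrt(T) = 0.05039272
exp(-rT) = 0.99153602; exp(-qT) = 1.00000000
C = S_0 * exp(-qT) * N(d1) - K * exp(-rT) * N(d2)
N(d1) = 0.63849865; N(d2) = 0.52009528
C = 26.1300 * 1.00000000 * 0.63849865 - 24.7800 * 0.99153602 * 0.52009528 = 3.9051


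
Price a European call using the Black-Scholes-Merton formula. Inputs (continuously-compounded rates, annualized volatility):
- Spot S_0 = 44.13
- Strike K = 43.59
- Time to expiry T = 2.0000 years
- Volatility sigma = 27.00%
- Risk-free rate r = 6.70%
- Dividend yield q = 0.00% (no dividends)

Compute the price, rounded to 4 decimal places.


d1 = (ln(S/K) + (r - q + 0.5*sigma^2) * T) / (sigma * sqrt(T)) = 0.57409753
d2 = d1 - sigma * sqrt(T) = 0.19225986
exp(-rT) = 0.87459006; exp(-qT) = 1.00000000
C = S_0 * exp(-qT) * N(d1) - K * exp(-rT) * N(d2)
N(d1) = 0.71704910; N(d2) = 0.57623067
C = 44.1300 * 1.00000000 * 0.71704910 - 43.5900 * 0.87459006 * 0.57623067 = 9.6755

Answer: Price = 9.6755


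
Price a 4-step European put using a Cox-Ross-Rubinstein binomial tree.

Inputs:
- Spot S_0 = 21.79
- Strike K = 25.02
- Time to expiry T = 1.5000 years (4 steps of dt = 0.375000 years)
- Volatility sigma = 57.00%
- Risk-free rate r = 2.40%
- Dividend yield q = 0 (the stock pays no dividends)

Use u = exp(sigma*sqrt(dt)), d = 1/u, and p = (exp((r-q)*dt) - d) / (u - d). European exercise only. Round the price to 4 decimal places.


dt = T/N = 0.375000
u = exp(sigma*sqrt(dt)) = 1.417723; d = 1/u = 0.705356
p = (exp((r-q)*dt) - d) / (u - d) = 0.426303
Discount per step: exp(-r*dt) = 0.991040
Stock lattice S(k, i) with i counting down-moves:
  k=0: S(0,0) = 21.7900
  k=1: S(1,0) = 30.8922; S(1,1) = 15.3697
  k=2: S(2,0) = 43.7966; S(2,1) = 21.7900; S(2,2) = 10.8411
  k=3: S(3,0) = 62.0914; S(3,1) = 30.8922; S(3,2) = 15.3697; S(3,3) = 7.6469
  k=4: S(4,0) = 88.0285; S(4,1) = 43.7966; S(4,2) = 21.7900; S(4,3) = 10.8411; S(4,4) = 5.3938
Terminal payoffs V(N, i) = max(K - S_T, 0):
  V(4,0) = 0.000000; V(4,1) = 0.000000; V(4,2) = 3.230000; V(4,3) = 14.178877; V(4,4) = 19.626244
Backward induction: V(k, i) = exp(-r*dt) * [p * V(k+1, i) + (1-p) * V(k+1, i+1)].
  V(3,0) = exp(-r*dt) * [p*0.000000 + (1-p)*0.000000] = 0.000000
  V(3,1) = exp(-r*dt) * [p*0.000000 + (1-p)*3.230000] = 1.836438
  V(3,2) = exp(-r*dt) * [p*3.230000 + (1-p)*14.178877] = 9.426118
  V(3,3) = exp(-r*dt) * [p*14.178877 + (1-p)*19.626244] = 17.148977
  V(2,0) = exp(-r*dt) * [p*0.000000 + (1-p)*1.836438] = 1.044119
  V(2,1) = exp(-r*dt) * [p*1.836438 + (1-p)*9.426118] = 6.135147
  V(2,2) = exp(-r*dt) * [p*9.426118 + (1-p)*17.148977] = 13.732546
  V(1,0) = exp(-r*dt) * [p*1.044119 + (1-p)*6.135147] = 3.929302
  V(1,1) = exp(-r*dt) * [p*6.135147 + (1-p)*13.732546] = 10.399731
  V(0,0) = exp(-r*dt) * [p*3.929302 + (1-p)*10.399731] = 7.572902

Answer: Price = V(0,0) = 7.5729


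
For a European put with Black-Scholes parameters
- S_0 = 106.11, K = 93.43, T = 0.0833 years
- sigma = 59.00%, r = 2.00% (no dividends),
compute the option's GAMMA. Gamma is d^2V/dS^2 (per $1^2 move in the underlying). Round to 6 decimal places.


d1 = 0.8422866688; d2 = 0.6720024065
phi(d1) = 0.2798051112; exp(-qT) = 1.0000000000; exp(-rT) = 0.9983353870
Gamma = exp(-qT) * phi(d1) / (S * sigma * sqrt(T)) = 1.0000000000 * 0.2798051112 / (106.1100 * 0.5900 * 0.2886173938) = 0.015485

Answer: Gamma = 0.015485


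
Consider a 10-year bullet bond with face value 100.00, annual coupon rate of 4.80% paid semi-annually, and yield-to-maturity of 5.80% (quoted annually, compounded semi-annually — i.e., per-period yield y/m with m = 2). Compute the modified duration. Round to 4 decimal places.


Coupon per period c = face * coupon_rate / m = 2.400000
Periods per year m = 2; per-period yield y/m = 0.029000
Number of cashflows N = 20
Cashflows (t years, CF_t, discount factor 1/(1+y/m)^(m*t), PV):
  t = 0.5000: CF_t = 2.400000, DF = 0.971817, PV = 2.332362
  t = 1.0000: CF_t = 2.400000, DF = 0.944429, PV = 2.266629
  t = 1.5000: CF_t = 2.400000, DF = 0.917812, PV = 2.202750
  t = 2.0000: CF_t = 2.400000, DF = 0.891946, PV = 2.140670
  t = 2.5000: CF_t = 2.400000, DF = 0.866808, PV = 2.080340
  t = 3.0000: CF_t = 2.400000, DF = 0.842379, PV = 2.021711
  t = 3.5000: CF_t = 2.400000, DF = 0.818639, PV = 1.964733
  t = 4.0000: CF_t = 2.400000, DF = 0.795567, PV = 1.909362
  t = 4.5000: CF_t = 2.400000, DF = 0.773146, PV = 1.855551
  t = 5.0000: CF_t = 2.400000, DF = 0.751357, PV = 1.803256
  t = 5.5000: CF_t = 2.400000, DF = 0.730182, PV = 1.752436
  t = 6.0000: CF_t = 2.400000, DF = 0.709603, PV = 1.703047
  t = 6.5000: CF_t = 2.400000, DF = 0.689605, PV = 1.655051
  t = 7.0000: CF_t = 2.400000, DF = 0.670170, PV = 1.608407
  t = 7.5000: CF_t = 2.400000, DF = 0.651282, PV = 1.563078
  t = 8.0000: CF_t = 2.400000, DF = 0.632928, PV = 1.519026
  t = 8.5000: CF_t = 2.400000, DF = 0.615090, PV = 1.476216
  t = 9.0000: CF_t = 2.400000, DF = 0.597755, PV = 1.434612
  t = 9.5000: CF_t = 2.400000, DF = 0.580909, PV = 1.394181
  t = 10.0000: CF_t = 102.400000, DF = 0.564537, PV = 57.808601
Price P = sum_t PV_t = 92.492019
First compute Macaulay numerator sum_t t * PV_t:
  t * PV_t at t = 0.5000: 1.166181
  t * PV_t at t = 1.0000: 2.266629
  t * PV_t at t = 1.5000: 3.304124
  t * PV_t at t = 2.0000: 4.281340
  t * PV_t at t = 2.5000: 5.200851
  t * PV_t at t = 3.0000: 6.065132
  t * PV_t at t = 3.5000: 6.876567
  t * PV_t at t = 4.0000: 7.637447
  t * PV_t at t = 4.5000: 8.349979
  t * PV_t at t = 5.0000: 9.016282
  t * PV_t at t = 5.5000: 9.638397
  t * PV_t at t = 6.0000: 10.218285
  t * PV_t at t = 6.5000: 10.757831
  t * PV_t at t = 7.0000: 11.258850
  t * PV_t at t = 7.5000: 11.723084
  t * PV_t at t = 8.0000: 12.152209
  t * PV_t at t = 8.5000: 12.547835
  t * PV_t at t = 9.0000: 12.911509
  t * PV_t at t = 9.5000: 13.244718
  t * PV_t at t = 10.0000: 578.086013
Macaulay duration D = 736.703264 / 92.492019 = 7.965047
Modified duration = D / (1 + y/m) = 7.965047 / (1 + 0.029000) = 7.740570

Answer: Modified duration = 7.7406


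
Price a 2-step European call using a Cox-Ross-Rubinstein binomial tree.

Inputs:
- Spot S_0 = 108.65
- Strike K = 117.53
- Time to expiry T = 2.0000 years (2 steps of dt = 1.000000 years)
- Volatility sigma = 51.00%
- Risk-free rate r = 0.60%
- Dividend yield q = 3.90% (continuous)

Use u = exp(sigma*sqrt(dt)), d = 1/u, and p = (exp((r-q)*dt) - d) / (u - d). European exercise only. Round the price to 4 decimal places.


dt = T/N = 1.000000
u = exp(sigma*sqrt(dt)) = 1.665291; d = 1/u = 0.600496
p = (exp((r-q)*dt) - d) / (u - d) = 0.344707
Discount per step: exp(-r*dt) = 0.994018
Stock lattice S(k, i) with i counting down-moves:
  k=0: S(0,0) = 108.6500
  k=1: S(1,0) = 180.9339; S(1,1) = 65.2438
  k=2: S(2,0) = 301.3076; S(2,1) = 108.6500; S(2,2) = 39.1786
Terminal payoffs V(N, i) = max(S_T - K, 0):
  V(2,0) = 183.777611; V(2,1) = 0.000000; V(2,2) = 0.000000
Backward induction: V(k, i) = exp(-r*dt) * [p * V(k+1, i) + (1-p) * V(k+1, i+1)].
  V(1,0) = exp(-r*dt) * [p*183.777611 + (1-p)*0.000000] = 62.970552
  V(1,1) = exp(-r*dt) * [p*0.000000 + (1-p)*0.000000] = 0.000000
  V(0,0) = exp(-r*dt) * [p*62.970552 + (1-p)*0.000000] = 21.576570

Answer: Price = V(0,0) = 21.5766


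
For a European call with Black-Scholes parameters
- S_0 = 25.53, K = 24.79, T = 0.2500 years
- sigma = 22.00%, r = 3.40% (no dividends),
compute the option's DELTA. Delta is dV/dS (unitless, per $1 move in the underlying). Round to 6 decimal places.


Answer: Delta = 0.655301

Derivation:
d1 = 0.3996716837; d2 = 0.2896716837
phi(d1) = 0.3683184873; exp(-qT) = 1.0000000000; exp(-rT) = 0.9915360229
N(d1) = 0.6553008246
Delta = exp(-qT) * N(d1) = 1.0000000000 * 0.6553008246 = 0.655301


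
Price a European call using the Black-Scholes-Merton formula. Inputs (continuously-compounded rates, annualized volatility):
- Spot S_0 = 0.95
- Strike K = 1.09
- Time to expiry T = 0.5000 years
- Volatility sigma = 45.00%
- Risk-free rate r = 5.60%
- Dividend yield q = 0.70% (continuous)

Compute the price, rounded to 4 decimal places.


d1 = (ln(S/K) + (r - q + 0.5*sigma^2) * T) / (sigma * sqrt(T)) = -0.19593455
d2 = d1 - sigma * sqrt(T) = -0.51413260
exp(-rT) = 0.97238837; exp(-qT) = 0.99650612
C = S_0 * exp(-qT) * N(d1) - K * exp(-rT) * N(d2)
N(d1) = 0.42233070; N(d2) = 0.30357964
C = 0.9500 * 0.99650612 * 0.42233070 - 1.0900 * 0.97238837 * 0.30357964 = 0.0780

Answer: Price = 0.0780


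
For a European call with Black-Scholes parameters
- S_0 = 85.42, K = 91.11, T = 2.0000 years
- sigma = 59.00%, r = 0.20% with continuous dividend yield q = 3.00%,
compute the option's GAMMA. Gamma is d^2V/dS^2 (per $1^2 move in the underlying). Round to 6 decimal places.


d1 = 0.2727906475; d2 = -0.5615953543
phi(d1) = 0.3843714401; exp(-qT) = 0.9417645336; exp(-rT) = 0.9960079893
Gamma = exp(-qT) * phi(d1) / (S * sigma * sqrt(T)) = 0.9417645336 * 0.3843714401 / (85.4200 * 0.5900 * 1.4142135624) = 0.005079

Answer: Gamma = 0.005079


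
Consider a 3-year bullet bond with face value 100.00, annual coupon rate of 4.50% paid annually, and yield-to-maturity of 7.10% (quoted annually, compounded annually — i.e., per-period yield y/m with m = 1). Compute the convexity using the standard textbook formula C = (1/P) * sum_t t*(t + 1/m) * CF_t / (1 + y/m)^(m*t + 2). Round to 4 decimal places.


Coupon per period c = face * coupon_rate / m = 4.500000
Periods per year m = 1; per-period yield y/m = 0.071000
Number of cashflows N = 3
Cashflows (t years, CF_t, discount factor 1/(1+y/m)^(m*t), PV):
  t = 1.0000: CF_t = 4.500000, DF = 0.933707, PV = 4.201681
  t = 2.0000: CF_t = 4.500000, DF = 0.871808, PV = 3.923138
  t = 3.0000: CF_t = 104.500000, DF = 0.814013, PV = 85.064407
Price P = sum_t PV_t = 93.189225
Convexity numerator sum_t t*(t + 1/m) * CF_t / (1+y/m)^(m*t + 2):
  t = 1.0000: term = 7.326121
  t = 2.0000: term = 20.521348
  t = 3.0000: term = 889.918392
Convexity = (1/P) * sum = 917.765861 / 93.189225 = 9.848412

Answer: Convexity = 9.8484


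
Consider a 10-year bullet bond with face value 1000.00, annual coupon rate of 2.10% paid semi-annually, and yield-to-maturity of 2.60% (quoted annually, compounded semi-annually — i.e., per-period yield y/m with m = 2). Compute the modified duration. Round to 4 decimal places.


Coupon per period c = face * coupon_rate / m = 10.500000
Periods per year m = 2; per-period yield y/m = 0.013000
Number of cashflows N = 20
Cashflows (t years, CF_t, discount factor 1/(1+y/m)^(m*t), PV):
  t = 0.5000: CF_t = 10.500000, DF = 0.987167, PV = 10.365252
  t = 1.0000: CF_t = 10.500000, DF = 0.974498, PV = 10.232233
  t = 1.5000: CF_t = 10.500000, DF = 0.961992, PV = 10.100921
  t = 2.0000: CF_t = 10.500000, DF = 0.949647, PV = 9.971294
  t = 2.5000: CF_t = 10.500000, DF = 0.937460, PV = 9.843331
  t = 3.0000: CF_t = 10.500000, DF = 0.925429, PV = 9.717009
  t = 3.5000: CF_t = 10.500000, DF = 0.913553, PV = 9.592309
  t = 4.0000: CF_t = 10.500000, DF = 0.901829, PV = 9.469210
  t = 4.5000: CF_t = 10.500000, DF = 0.890256, PV = 9.347690
  t = 5.0000: CF_t = 10.500000, DF = 0.878831, PV = 9.227729
  t = 5.5000: CF_t = 10.500000, DF = 0.867553, PV = 9.109308
  t = 6.0000: CF_t = 10.500000, DF = 0.856420, PV = 8.992407
  t = 6.5000: CF_t = 10.500000, DF = 0.845429, PV = 8.877006
  t = 7.0000: CF_t = 10.500000, DF = 0.834580, PV = 8.763086
  t = 7.5000: CF_t = 10.500000, DF = 0.823869, PV = 8.650628
  t = 8.0000: CF_t = 10.500000, DF = 0.813296, PV = 8.539613
  t = 8.5000: CF_t = 10.500000, DF = 0.802859, PV = 8.430022
  t = 9.0000: CF_t = 10.500000, DF = 0.792556, PV = 8.321838
  t = 9.5000: CF_t = 10.500000, DF = 0.782385, PV = 8.215043
  t = 10.0000: CF_t = 1010.500000, DF = 0.772345, PV = 780.454179
Price P = sum_t PV_t = 956.220108
First compute Macaulay numerator sum_t t * PV_t:
  t * PV_t at t = 0.5000: 5.182626
  t * PV_t at t = 1.0000: 10.232233
  t * PV_t at t = 1.5000: 15.151381
  t * PV_t at t = 2.0000: 19.942588
  t * PV_t at t = 2.5000: 24.608327
  t * PV_t at t = 3.0000: 29.151028
  t * PV_t at t = 3.5000: 33.573083
  t * PV_t at t = 4.0000: 37.876839
  t * PV_t at t = 4.5000: 42.064604
  t * PV_t at t = 5.0000: 46.138646
  t * PV_t at t = 5.5000: 50.101196
  t * PV_t at t = 6.0000: 53.954442
  t * PV_t at t = 6.5000: 57.700538
  t * PV_t at t = 7.0000: 61.341601
  t * PV_t at t = 7.5000: 64.879707
  t * PV_t at t = 8.0000: 68.316901
  t * PV_t at t = 8.5000: 71.655190
  t * PV_t at t = 9.0000: 74.896546
  t * PV_t at t = 9.5000: 78.042908
  t * PV_t at t = 10.0000: 7804.541794
Macaulay duration D = 8649.352179 / 956.220108 = 9.045357
Modified duration = D / (1 + y/m) = 9.045357 / (1 + 0.013000) = 8.929276

Answer: Modified duration = 8.9293


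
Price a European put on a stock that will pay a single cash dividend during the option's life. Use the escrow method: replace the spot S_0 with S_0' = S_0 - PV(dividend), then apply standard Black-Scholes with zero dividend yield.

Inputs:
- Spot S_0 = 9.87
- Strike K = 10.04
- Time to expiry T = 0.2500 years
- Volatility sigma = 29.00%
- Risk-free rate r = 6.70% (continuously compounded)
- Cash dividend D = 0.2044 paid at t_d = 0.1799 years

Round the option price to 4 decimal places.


Answer: Price = 0.6732

Derivation:
PV(D) = D * exp(-r * t_d) = 0.2044 * 0.98801905 = 0.20195109
S_0' = S_0 - PV(D) = 9.8700 - 0.20195109 = 9.66804891
d1 = (ln(S_0'/K) + (r + sigma^2/2)*T) / (sigma*sqrt(T)) = -0.07233167
d2 = d1 - sigma*sqrt(T) = -0.21733167
exp(-rT) = 0.98338950
N(-d1) = 0.52883102; N(-d2) = 0.58602506
P = K * exp(-rT) * N(-d2) - S_0' * N(-d1) = 10.0400 * 0.98338950 * 0.58602506 - 9.66804891 * 0.52883102 = 0.6732


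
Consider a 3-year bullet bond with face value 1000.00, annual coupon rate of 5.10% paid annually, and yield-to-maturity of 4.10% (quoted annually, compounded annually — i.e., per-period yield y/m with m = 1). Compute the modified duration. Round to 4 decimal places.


Coupon per period c = face * coupon_rate / m = 51.000000
Periods per year m = 1; per-period yield y/m = 0.041000
Number of cashflows N = 3
Cashflows (t years, CF_t, discount factor 1/(1+y/m)^(m*t), PV):
  t = 1.0000: CF_t = 51.000000, DF = 0.960615, PV = 48.991354
  t = 2.0000: CF_t = 51.000000, DF = 0.922781, PV = 47.061820
  t = 3.0000: CF_t = 1051.000000, DF = 0.886437, PV = 931.645150
Price P = sum_t PV_t = 1027.698324
First compute Macaulay numerator sum_t t * PV_t:
  t * PV_t at t = 1.0000: 48.991354
  t * PV_t at t = 2.0000: 94.123640
  t * PV_t at t = 3.0000: 2794.935450
Macaulay duration D = 2938.050445 / 1027.698324 = 2.858865
Modified duration = D / (1 + y/m) = 2.858865 / (1 + 0.041000) = 2.746268

Answer: Modified duration = 2.7463


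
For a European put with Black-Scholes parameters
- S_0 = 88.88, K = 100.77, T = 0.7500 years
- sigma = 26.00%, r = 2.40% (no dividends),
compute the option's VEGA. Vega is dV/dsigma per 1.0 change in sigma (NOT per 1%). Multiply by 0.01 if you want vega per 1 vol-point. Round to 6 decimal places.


d1 = -0.3650787690; d2 = -0.5902453740
phi(d1) = 0.3732227745; exp(-qT) = 1.0000000000; exp(-rT) = 0.9821610324
Vega = S * exp(-qT) * phi(d1) * sqrt(T) = 88.8800 * 1.0000000000 * 0.3732227745 * 0.8660254038 = 28.727830

Answer: Vega = 28.727830


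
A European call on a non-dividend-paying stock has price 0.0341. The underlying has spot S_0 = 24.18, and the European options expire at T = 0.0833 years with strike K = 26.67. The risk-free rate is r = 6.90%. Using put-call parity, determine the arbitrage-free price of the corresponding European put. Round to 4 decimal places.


Put-call parity: C - P = S_0 * exp(-qT) - K * exp(-rT).
S_0 * exp(-qT) = 24.1800 * 1.00000000 = 24.18000000
K * exp(-rT) = 26.6700 * 0.99426879 = 26.51714853
P = C - S*exp(-qT) + K*exp(-rT)
P = 0.0341 - 24.18000000 + 26.51714853 = 2.3712

Answer: Put price = 2.3712


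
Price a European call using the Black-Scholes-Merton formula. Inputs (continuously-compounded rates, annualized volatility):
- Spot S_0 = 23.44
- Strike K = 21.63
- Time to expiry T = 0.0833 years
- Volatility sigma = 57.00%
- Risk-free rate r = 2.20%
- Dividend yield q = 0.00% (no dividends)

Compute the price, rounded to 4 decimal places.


d1 = (ln(S/K) + (r - q + 0.5*sigma^2) * T) / (sigma * sqrt(T)) = 0.58188740
d2 = d1 - sigma * sqrt(T) = 0.41737548
exp(-rT) = 0.99816908; exp(-qT) = 1.00000000
C = S_0 * exp(-qT) * N(d1) - K * exp(-rT) * N(d2)
N(d1) = 0.71967874; N(d2) = 0.66179811
C = 23.4400 * 1.00000000 * 0.71967874 - 21.6300 * 0.99816908 * 0.66179811 = 2.5808

Answer: Price = 2.5808


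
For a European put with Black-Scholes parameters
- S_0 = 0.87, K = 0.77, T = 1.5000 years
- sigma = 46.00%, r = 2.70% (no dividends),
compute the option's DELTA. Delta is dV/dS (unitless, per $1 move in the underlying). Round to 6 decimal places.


Answer: Delta = -0.284234

Derivation:
d1 = 0.5703098987; d2 = 0.0069272578
phi(d1) = 0.3390643985; exp(-qT) = 1.0000000000; exp(-rT) = 0.9603091645
N(-d1) = 0.2842337642
Delta = -exp(-qT) * N(-d1) = -1.0000000000 * 0.2842337642 = -0.284234


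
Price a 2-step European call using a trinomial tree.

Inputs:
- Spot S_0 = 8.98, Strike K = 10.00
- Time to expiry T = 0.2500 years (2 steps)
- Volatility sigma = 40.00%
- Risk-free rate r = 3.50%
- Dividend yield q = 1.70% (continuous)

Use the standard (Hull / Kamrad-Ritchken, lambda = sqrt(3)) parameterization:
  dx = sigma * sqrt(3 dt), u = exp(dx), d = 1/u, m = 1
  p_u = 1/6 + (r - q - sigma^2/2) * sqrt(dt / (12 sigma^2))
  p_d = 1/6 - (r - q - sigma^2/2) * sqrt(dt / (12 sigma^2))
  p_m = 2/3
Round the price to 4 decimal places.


dt = T/N = 0.125000; dx = sigma*sqrt(3*dt) = 0.244949
u = exp(dx) = 1.277556; d = 1/u = 0.782744
p_u = 0.150847, p_m = 0.666667, p_d = 0.182486
Discount per step: exp(-r*dt) = 0.995635
Stock lattice S(k, j) with j the centered position index:
  k=0: S(0,+0) = 8.9800
  k=1: S(1,-1) = 7.0290; S(1,+0) = 8.9800; S(1,+1) = 11.4725
  k=2: S(2,-2) = 5.5019; S(2,-1) = 7.0290; S(2,+0) = 8.9800; S(2,+1) = 11.4725; S(2,+2) = 14.6567
Terminal payoffs V(N, j) = max(S_T - K, 0):
  V(2,-2) = 0.000000; V(2,-1) = 0.000000; V(2,+0) = 0.000000; V(2,+1) = 1.472454; V(2,+2) = 4.656704
Backward induction: V(k, j) = exp(-r*dt) * [p_u * V(k+1, j+1) + p_m * V(k+1, j) + p_d * V(k+1, j-1)]
  V(1,-1) = exp(-r*dt) * [p_u*0.000000 + p_m*0.000000 + p_d*0.000000] = 0.000000
  V(1,+0) = exp(-r*dt) * [p_u*1.472454 + p_m*0.000000 + p_d*0.000000] = 0.221146
  V(1,+1) = exp(-r*dt) * [p_u*4.656704 + p_m*1.472454 + p_d*0.000000] = 1.676734
  V(0,+0) = exp(-r*dt) * [p_u*1.676734 + p_m*0.221146 + p_d*0.000000] = 0.398613

Answer: Price = V(0,0) = 0.3986


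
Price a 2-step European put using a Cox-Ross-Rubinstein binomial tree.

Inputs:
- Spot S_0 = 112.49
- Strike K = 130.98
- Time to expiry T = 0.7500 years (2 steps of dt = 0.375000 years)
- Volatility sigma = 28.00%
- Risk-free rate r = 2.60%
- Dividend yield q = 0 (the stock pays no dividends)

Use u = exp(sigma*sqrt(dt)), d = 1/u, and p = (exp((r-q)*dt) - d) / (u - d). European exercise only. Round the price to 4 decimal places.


Answer: Price = V(0,0) = 22.3280

Derivation:
dt = T/N = 0.375000
u = exp(sigma*sqrt(dt)) = 1.187042; d = 1/u = 0.842430
p = (exp((r-q)*dt) - d) / (u - d) = 0.485670
Discount per step: exp(-r*dt) = 0.990297
Stock lattice S(k, i) with i counting down-moves:
  k=0: S(0,0) = 112.4900
  k=1: S(1,0) = 133.5303; S(1,1) = 94.7650
  k=2: S(2,0) = 158.5061; S(2,1) = 112.4900; S(2,2) = 79.8329
Terminal payoffs V(N, i) = max(K - S_T, 0):
  V(2,0) = 0.000000; V(2,1) = 18.490000; V(2,2) = 51.147095
Backward induction: V(k, i) = exp(-r*dt) * [p * V(k+1, i) + (1-p) * V(k+1, i+1)].
  V(1,0) = exp(-r*dt) * [p*0.000000 + (1-p)*18.490000] = 9.417695
  V(1,1) = exp(-r*dt) * [p*18.490000 + (1-p)*51.147095] = 34.944160
  V(0,0) = exp(-r*dt) * [p*9.417695 + (1-p)*34.944160] = 22.327965


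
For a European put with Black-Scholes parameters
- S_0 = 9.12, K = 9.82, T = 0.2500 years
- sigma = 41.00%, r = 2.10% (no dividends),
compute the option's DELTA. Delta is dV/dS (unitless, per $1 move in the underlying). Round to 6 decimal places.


d1 = -0.2326283819; d2 = -0.4376283819
phi(d1) = 0.3882924387; exp(-qT) = 1.0000000000; exp(-rT) = 0.9947637572
N(-d1) = 0.5919750068
Delta = -exp(-qT) * N(-d1) = -1.0000000000 * 0.5919750068 = -0.591975

Answer: Delta = -0.591975


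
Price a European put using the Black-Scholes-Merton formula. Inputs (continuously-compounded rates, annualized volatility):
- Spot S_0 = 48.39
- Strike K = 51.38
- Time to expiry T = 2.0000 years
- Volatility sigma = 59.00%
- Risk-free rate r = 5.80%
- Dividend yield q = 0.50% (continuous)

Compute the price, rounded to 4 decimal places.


Answer: Price = 14.0917

Derivation:
d1 = (ln(S/K) + (r - q + 0.5*sigma^2) * T) / (sigma * sqrt(T)) = 0.47237632
d2 = d1 - sigma * sqrt(T) = -0.36200968
exp(-rT) = 0.89047522; exp(-qT) = 0.99004983
P = K * exp(-rT) * N(-d2) - S_0 * exp(-qT) * N(-d1)
N(-d1) = 0.31832910; N(-d2) = 0.64132760
P = 51.3800 * 0.89047522 * 0.64132760 - 48.3900 * 0.99004983 * 0.31832910 = 14.0917


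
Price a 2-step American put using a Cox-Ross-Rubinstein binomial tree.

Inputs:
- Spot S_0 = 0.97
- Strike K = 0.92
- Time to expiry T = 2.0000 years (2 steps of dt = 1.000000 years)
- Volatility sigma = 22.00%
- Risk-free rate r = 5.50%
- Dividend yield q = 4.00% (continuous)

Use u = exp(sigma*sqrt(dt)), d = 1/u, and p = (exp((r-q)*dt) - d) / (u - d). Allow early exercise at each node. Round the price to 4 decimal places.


dt = T/N = 1.000000
u = exp(sigma*sqrt(dt)) = 1.246077; d = 1/u = 0.802519
p = (exp((r-q)*dt) - d) / (u - d) = 0.479293
Discount per step: exp(-r*dt) = 0.946485
Stock lattice S(k, i) with i counting down-moves:
  k=0: S(0,0) = 0.9700
  k=1: S(1,0) = 1.2087; S(1,1) = 0.7784
  k=2: S(2,0) = 1.5061; S(2,1) = 0.9700; S(2,2) = 0.6247
Terminal payoffs V(N, i) = max(K - S_T, 0):
  V(2,0) = 0.000000; V(2,1) = 0.000000; V(2,2) = 0.295285
Backward induction: V(k, i) = exp(-r*dt) * [p * V(k+1, i) + (1-p) * V(k+1, i+1)]; then take max(V_cont, immediate exercise) for American.
  V(1,0) = exp(-r*dt) * [p*0.000000 + (1-p)*0.000000] = 0.000000; exercise = 0.000000; V(1,0) = max -> 0.000000
  V(1,1) = exp(-r*dt) * [p*0.000000 + (1-p)*0.295285] = 0.145528; exercise = 0.141557; V(1,1) = max -> 0.145528
  V(0,0) = exp(-r*dt) * [p*0.000000 + (1-p)*0.145528] = 0.071722; exercise = 0.000000; V(0,0) = max -> 0.071722

Answer: Price = V(0,0) = 0.0717


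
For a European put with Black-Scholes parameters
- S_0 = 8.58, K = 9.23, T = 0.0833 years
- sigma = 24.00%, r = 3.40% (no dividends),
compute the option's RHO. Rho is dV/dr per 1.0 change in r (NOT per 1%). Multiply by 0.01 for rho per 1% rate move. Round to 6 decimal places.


d1 = -0.9787163513; d2 = -1.0479845258
phi(d1) = 0.2471199627; exp(-qT) = 1.0000000000; exp(-rT) = 0.9971718069
N(-d2) = 0.8526771318
Rho = -K*T*exp(-rT)*N(-d2) = -9.2300 * 0.0833 * 0.9971718069 * 0.8526771318 = -0.653734

Answer: Rho = -0.653734


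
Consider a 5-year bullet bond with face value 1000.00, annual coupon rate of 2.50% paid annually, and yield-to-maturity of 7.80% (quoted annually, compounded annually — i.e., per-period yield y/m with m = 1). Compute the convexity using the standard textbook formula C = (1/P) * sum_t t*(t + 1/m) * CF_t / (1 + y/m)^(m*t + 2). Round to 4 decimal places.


Answer: Convexity = 23.9466

Derivation:
Coupon per period c = face * coupon_rate / m = 25.000000
Periods per year m = 1; per-period yield y/m = 0.078000
Number of cashflows N = 5
Cashflows (t years, CF_t, discount factor 1/(1+y/m)^(m*t), PV):
  t = 1.0000: CF_t = 25.000000, DF = 0.927644, PV = 23.191095
  t = 2.0000: CF_t = 25.000000, DF = 0.860523, PV = 21.513075
  t = 3.0000: CF_t = 25.000000, DF = 0.798259, PV = 19.956470
  t = 4.0000: CF_t = 25.000000, DF = 0.740500, PV = 18.512495
  t = 5.0000: CF_t = 1025.000000, DF = 0.686920, PV = 704.093056
Price P = sum_t PV_t = 787.266191
Convexity numerator sum_t t*(t + 1/m) * CF_t / (1+y/m)^(m*t + 2):
  t = 1.0000: term = 39.912940
  t = 2.0000: term = 111.074973
  t = 3.0000: term = 206.076016
  t = 4.0000: term = 318.608560
  t = 5.0000: term = 18176.647882
Convexity = (1/P) * sum = 18852.320372 / 787.266191 = 23.946564


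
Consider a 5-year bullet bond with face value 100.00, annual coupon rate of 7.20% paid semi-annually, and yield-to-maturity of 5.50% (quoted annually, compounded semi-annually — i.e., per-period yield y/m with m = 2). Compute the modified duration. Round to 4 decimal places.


Coupon per period c = face * coupon_rate / m = 3.600000
Periods per year m = 2; per-period yield y/m = 0.027500
Number of cashflows N = 10
Cashflows (t years, CF_t, discount factor 1/(1+y/m)^(m*t), PV):
  t = 0.5000: CF_t = 3.600000, DF = 0.973236, PV = 3.503650
  t = 1.0000: CF_t = 3.600000, DF = 0.947188, PV = 3.409878
  t = 1.5000: CF_t = 3.600000, DF = 0.921838, PV = 3.318616
  t = 2.0000: CF_t = 3.600000, DF = 0.897166, PV = 3.229797
  t = 2.5000: CF_t = 3.600000, DF = 0.873154, PV = 3.143354
  t = 3.0000: CF_t = 3.600000, DF = 0.849785, PV = 3.059226
  t = 3.5000: CF_t = 3.600000, DF = 0.827041, PV = 2.977349
  t = 4.0000: CF_t = 3.600000, DF = 0.804906, PV = 2.897663
  t = 4.5000: CF_t = 3.600000, DF = 0.783364, PV = 2.820110
  t = 5.0000: CF_t = 103.600000, DF = 0.762398, PV = 78.984423
Price P = sum_t PV_t = 107.344065
First compute Macaulay numerator sum_t t * PV_t:
  t * PV_t at t = 0.5000: 1.751825
  t * PV_t at t = 1.0000: 3.409878
  t * PV_t at t = 1.5000: 4.977924
  t * PV_t at t = 2.0000: 6.459593
  t * PV_t at t = 2.5000: 7.858386
  t * PV_t at t = 3.0000: 9.177677
  t * PV_t at t = 3.5000: 10.420720
  t * PV_t at t = 4.0000: 11.590651
  t * PV_t at t = 4.5000: 12.690494
  t * PV_t at t = 5.0000: 394.922115
Macaulay duration D = 463.259264 / 107.344065 = 4.315649
Modified duration = D / (1 + y/m) = 4.315649 / (1 + 0.027500) = 4.200145

Answer: Modified duration = 4.2001


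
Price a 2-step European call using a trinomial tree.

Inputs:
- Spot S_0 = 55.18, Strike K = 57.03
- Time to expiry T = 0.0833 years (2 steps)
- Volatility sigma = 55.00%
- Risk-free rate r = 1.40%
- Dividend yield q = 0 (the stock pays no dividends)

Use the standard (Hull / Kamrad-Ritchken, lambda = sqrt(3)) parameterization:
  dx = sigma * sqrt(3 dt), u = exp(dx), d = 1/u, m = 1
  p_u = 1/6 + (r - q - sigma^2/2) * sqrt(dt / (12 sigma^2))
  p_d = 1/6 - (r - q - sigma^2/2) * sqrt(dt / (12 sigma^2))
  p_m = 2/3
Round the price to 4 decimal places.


Answer: Price = V(0,0) = 2.5844

Derivation:
dt = T/N = 0.041650; dx = sigma*sqrt(3*dt) = 0.194415
u = exp(dx) = 1.214601; d = 1/u = 0.823316
p_u = 0.151965, p_m = 0.666667, p_d = 0.181368
Discount per step: exp(-r*dt) = 0.999417
Stock lattice S(k, j) with j the centered position index:
  k=0: S(0,+0) = 55.1800
  k=1: S(1,-1) = 45.4306; S(1,+0) = 55.1800; S(1,+1) = 67.0217
  k=2: S(2,-2) = 37.4037; S(2,-1) = 45.4306; S(2,+0) = 55.1800; S(2,+1) = 67.0217; S(2,+2) = 81.4046
Terminal payoffs V(N, j) = max(S_T - K, 0):
  V(2,-2) = 0.000000; V(2,-1) = 0.000000; V(2,+0) = 0.000000; V(2,+1) = 9.991673; V(2,+2) = 24.374578
Backward induction: V(k, j) = exp(-r*dt) * [p_u * V(k+1, j+1) + p_m * V(k+1, j) + p_d * V(k+1, j-1)]
  V(1,-1) = exp(-r*dt) * [p_u*0.000000 + p_m*0.000000 + p_d*0.000000] = 0.000000
  V(1,+0) = exp(-r*dt) * [p_u*9.991673 + p_m*0.000000 + p_d*0.000000] = 1.517499
  V(1,+1) = exp(-r*dt) * [p_u*24.374578 + p_m*9.991673 + p_d*0.000000] = 10.359156
  V(0,+0) = exp(-r*dt) * [p_u*10.359156 + p_m*1.517499 + p_d*0.000000] = 2.584388


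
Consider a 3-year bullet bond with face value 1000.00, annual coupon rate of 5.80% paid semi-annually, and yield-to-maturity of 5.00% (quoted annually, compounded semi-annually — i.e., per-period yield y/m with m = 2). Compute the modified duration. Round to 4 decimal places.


Answer: Modified duration = 2.7307

Derivation:
Coupon per period c = face * coupon_rate / m = 29.000000
Periods per year m = 2; per-period yield y/m = 0.025000
Number of cashflows N = 6
Cashflows (t years, CF_t, discount factor 1/(1+y/m)^(m*t), PV):
  t = 0.5000: CF_t = 29.000000, DF = 0.975610, PV = 28.292683
  t = 1.0000: CF_t = 29.000000, DF = 0.951814, PV = 27.602617
  t = 1.5000: CF_t = 29.000000, DF = 0.928599, PV = 26.929383
  t = 2.0000: CF_t = 29.000000, DF = 0.905951, PV = 26.272569
  t = 2.5000: CF_t = 29.000000, DF = 0.883854, PV = 25.631774
  t = 3.0000: CF_t = 1029.000000, DF = 0.862297, PV = 887.303475
Price P = sum_t PV_t = 1022.032501
First compute Macaulay numerator sum_t t * PV_t:
  t * PV_t at t = 0.5000: 14.146341
  t * PV_t at t = 1.0000: 27.602617
  t * PV_t at t = 1.5000: 40.394074
  t * PV_t at t = 2.0000: 52.545137
  t * PV_t at t = 2.5000: 64.079436
  t * PV_t at t = 3.0000: 2661.910425
Macaulay duration D = 2860.678032 / 1022.032501 = 2.799009
Modified duration = D / (1 + y/m) = 2.799009 / (1 + 0.025000) = 2.730740


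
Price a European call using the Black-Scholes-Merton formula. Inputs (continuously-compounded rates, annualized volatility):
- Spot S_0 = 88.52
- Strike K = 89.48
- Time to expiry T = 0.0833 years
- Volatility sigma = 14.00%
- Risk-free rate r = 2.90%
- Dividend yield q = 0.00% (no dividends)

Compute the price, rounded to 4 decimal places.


Answer: Price = 1.0914

Derivation:
d1 = (ln(S/K) + (r - q + 0.5*sigma^2) * T) / (sigma * sqrt(T)) = -0.18696481
d2 = d1 - sigma * sqrt(T) = -0.22737124
exp(-rT) = 0.99758722; exp(-qT) = 1.00000000
C = S_0 * exp(-qT) * N(d1) - K * exp(-rT) * N(d2)
N(d1) = 0.42584411; N(d2) = 0.41006754
C = 88.5200 * 1.00000000 * 0.42584411 - 89.4800 * 0.99758722 * 0.41006754 = 1.0914


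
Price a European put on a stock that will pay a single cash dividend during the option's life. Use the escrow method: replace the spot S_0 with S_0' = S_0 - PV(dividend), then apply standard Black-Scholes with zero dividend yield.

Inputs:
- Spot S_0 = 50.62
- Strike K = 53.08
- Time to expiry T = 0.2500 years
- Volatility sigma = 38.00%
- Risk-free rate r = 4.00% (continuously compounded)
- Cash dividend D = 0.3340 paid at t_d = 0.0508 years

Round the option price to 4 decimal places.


PV(D) = D * exp(-r * t_d) = 0.3340 * 0.99797006 = 0.33332200
S_0' = S_0 - PV(D) = 50.6200 - 0.33332200 = 50.28667800
d1 = (ln(S_0'/K) + (r + sigma^2/2)*T) / (sigma*sqrt(T)) = -0.13689483
d2 = d1 - sigma*sqrt(T) = -0.32689483
exp(-rT) = 0.99004983
N(-d1) = 0.55444304; N(-d2) = 0.62812629
P = K * exp(-rT) * N(-d2) - S_0' * N(-d1) = 53.0800 * 0.99004983 * 0.62812629 - 50.28667800 * 0.55444304 = 5.1281

Answer: Price = 5.1281


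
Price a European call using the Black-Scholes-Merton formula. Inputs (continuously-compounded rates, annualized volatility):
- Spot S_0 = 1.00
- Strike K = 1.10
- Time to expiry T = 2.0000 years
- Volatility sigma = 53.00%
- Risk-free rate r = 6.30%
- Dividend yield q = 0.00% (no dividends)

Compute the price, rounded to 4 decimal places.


Answer: Price = 0.3031

Derivation:
d1 = (ln(S/K) + (r - q + 0.5*sigma^2) * T) / (sigma * sqrt(T)) = 0.41571184
d2 = d1 - sigma * sqrt(T) = -0.33382135
exp(-rT) = 0.88161485; exp(-qT) = 1.00000000
C = S_0 * exp(-qT) * N(d1) - K * exp(-rT) * N(d2)
N(d1) = 0.66118956; N(d2) = 0.36925719
C = 1.0000 * 1.00000000 * 0.66118956 - 1.1000 * 0.88161485 * 0.36925719 = 0.3031


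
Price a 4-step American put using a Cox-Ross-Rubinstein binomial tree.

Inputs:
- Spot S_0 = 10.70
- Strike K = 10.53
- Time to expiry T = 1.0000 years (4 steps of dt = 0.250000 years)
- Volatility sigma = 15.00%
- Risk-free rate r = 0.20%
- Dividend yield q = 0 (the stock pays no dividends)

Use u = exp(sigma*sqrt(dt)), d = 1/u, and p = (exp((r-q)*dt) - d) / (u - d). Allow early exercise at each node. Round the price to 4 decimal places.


dt = T/N = 0.250000
u = exp(sigma*sqrt(dt)) = 1.077884; d = 1/u = 0.927743
p = (exp((r-q)*dt) - d) / (u - d) = 0.484590
Discount per step: exp(-r*dt) = 0.999500
Stock lattice S(k, i) with i counting down-moves:
  k=0: S(0,0) = 10.7000
  k=1: S(1,0) = 11.5334; S(1,1) = 9.9269
  k=2: S(2,0) = 12.4316; S(2,1) = 10.7000; S(2,2) = 9.2096
  k=3: S(3,0) = 13.3999; S(3,1) = 11.5334; S(3,2) = 9.9269; S(3,3) = 8.5441
  k=4: S(4,0) = 14.4435; S(4,1) = 12.4316; S(4,2) = 10.7000; S(4,3) = 9.2096; S(4,4) = 7.9268
Terminal payoffs V(N, i) = max(K - S_T, 0):
  V(4,0) = 0.000000; V(4,1) = 0.000000; V(4,2) = 0.000000; V(4,3) = 1.320425; V(4,4) = 2.603245
Backward induction: V(k, i) = exp(-r*dt) * [p * V(k+1, i) + (1-p) * V(k+1, i+1)]; then take max(V_cont, immediate exercise) for American.
  V(3,0) = exp(-r*dt) * [p*0.000000 + (1-p)*0.000000] = 0.000000; exercise = 0.000000; V(3,0) = max -> 0.000000
  V(3,1) = exp(-r*dt) * [p*0.000000 + (1-p)*0.000000] = 0.000000; exercise = 0.000000; V(3,1) = max -> 0.000000
  V(3,2) = exp(-r*dt) * [p*0.000000 + (1-p)*1.320425] = 0.680220; exercise = 0.603145; V(3,2) = max -> 0.680220
  V(3,3) = exp(-r*dt) * [p*1.320425 + (1-p)*2.603245] = 1.980613; exercise = 1.985876; V(3,3) = max -> 1.985876
  V(2,0) = exp(-r*dt) * [p*0.000000 + (1-p)*0.000000] = 0.000000; exercise = 0.000000; V(2,0) = max -> 0.000000
  V(2,1) = exp(-r*dt) * [p*0.000000 + (1-p)*0.680220] = 0.350417; exercise = 0.000000; V(2,1) = max -> 0.350417
  V(2,2) = exp(-r*dt) * [p*0.680220 + (1-p)*1.985876] = 1.352492; exercise = 1.320425; V(2,2) = max -> 1.352492
  V(1,0) = exp(-r*dt) * [p*0.000000 + (1-p)*0.350417] = 0.180518; exercise = 0.000000; V(1,0) = max -> 0.180518
  V(1,1) = exp(-r*dt) * [p*0.350417 + (1-p)*1.352492] = 0.866463; exercise = 0.603145; V(1,1) = max -> 0.866463
  V(0,0) = exp(-r*dt) * [p*0.180518 + (1-p)*0.866463] = 0.533794; exercise = 0.000000; V(0,0) = max -> 0.533794

Answer: Price = V(0,0) = 0.5338


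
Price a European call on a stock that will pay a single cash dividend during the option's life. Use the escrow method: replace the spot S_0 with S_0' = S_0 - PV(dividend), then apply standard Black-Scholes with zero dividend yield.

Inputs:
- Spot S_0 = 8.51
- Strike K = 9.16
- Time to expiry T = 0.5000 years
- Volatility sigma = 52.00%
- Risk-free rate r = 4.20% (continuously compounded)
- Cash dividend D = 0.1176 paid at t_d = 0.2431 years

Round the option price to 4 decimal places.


Answer: Price = 0.9987

Derivation:
PV(D) = D * exp(-r * t_d) = 0.1176 * 0.98984175 = 0.11640539
S_0' = S_0 - PV(D) = 8.5100 - 0.11640539 = 8.39359461
d1 = (ln(S_0'/K) + (r + sigma^2/2)*T) / (sigma*sqrt(T)) = 0.00332528
d2 = d1 - sigma*sqrt(T) = -0.36437025
exp(-rT) = 0.97921896
N(d1) = 0.50132659; N(d2) = 0.35779077
C = S_0' * N(d1) - K * exp(-rT) * N(d2) = 8.39359461 * 0.50132659 - 9.1600 * 0.97921896 * 0.35779077 = 0.9987


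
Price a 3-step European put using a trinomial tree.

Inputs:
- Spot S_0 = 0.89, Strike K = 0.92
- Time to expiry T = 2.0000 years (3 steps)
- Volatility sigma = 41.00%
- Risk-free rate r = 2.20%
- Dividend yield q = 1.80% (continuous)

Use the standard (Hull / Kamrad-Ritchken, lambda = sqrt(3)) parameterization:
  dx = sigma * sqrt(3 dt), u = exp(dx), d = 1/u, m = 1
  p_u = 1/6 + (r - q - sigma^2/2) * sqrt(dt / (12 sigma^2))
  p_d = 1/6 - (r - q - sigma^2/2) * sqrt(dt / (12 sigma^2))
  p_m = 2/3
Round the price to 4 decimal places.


dt = T/N = 0.666667; dx = sigma*sqrt(3*dt) = 0.579828
u = exp(dx) = 1.785730; d = 1/u = 0.559995
p_u = 0.120647, p_m = 0.666667, p_d = 0.212686
Discount per step: exp(-r*dt) = 0.985440
Stock lattice S(k, j) with j the centered position index:
  k=0: S(0,+0) = 0.8900
  k=1: S(1,-1) = 0.4984; S(1,+0) = 0.8900; S(1,+1) = 1.5893
  k=2: S(2,-2) = 0.2791; S(2,-1) = 0.4984; S(2,+0) = 0.8900; S(2,+1) = 1.5893; S(2,+2) = 2.8381
  k=3: S(3,-3) = 0.1563; S(3,-2) = 0.2791; S(3,-1) = 0.4984; S(3,+0) = 0.8900; S(3,+1) = 1.5893; S(3,+2) = 2.8381; S(3,+3) = 5.0680
Terminal payoffs V(N, j) = max(K - S_T, 0):
  V(3,-3) = 0.763706; V(3,-2) = 0.640901; V(3,-1) = 0.421605; V(3,+0) = 0.030000; V(3,+1) = 0.000000; V(3,+2) = 0.000000; V(3,+3) = 0.000000
Backward induction: V(k, j) = exp(-r*dt) * [p_u * V(k+1, j+1) + p_m * V(k+1, j) + p_d * V(k+1, j-1)]
  V(2,-2) = exp(-r*dt) * [p_u*0.421605 + p_m*0.640901 + p_d*0.763706] = 0.631236
  V(2,-1) = exp(-r*dt) * [p_u*0.030000 + p_m*0.421605 + p_d*0.640901] = 0.414870
  V(2,+0) = exp(-r*dt) * [p_u*0.000000 + p_m*0.030000 + p_d*0.421605] = 0.108073
  V(2,+1) = exp(-r*dt) * [p_u*0.000000 + p_m*0.000000 + p_d*0.030000] = 0.006288
  V(2,+2) = exp(-r*dt) * [p_u*0.000000 + p_m*0.000000 + p_d*0.000000] = 0.000000
  V(1,-1) = exp(-r*dt) * [p_u*0.108073 + p_m*0.414870 + p_d*0.631236] = 0.417703
  V(1,+0) = exp(-r*dt) * [p_u*0.006288 + p_m*0.108073 + p_d*0.414870] = 0.158699
  V(1,+1) = exp(-r*dt) * [p_u*0.000000 + p_m*0.006288 + p_d*0.108073] = 0.026782
  V(0,+0) = exp(-r*dt) * [p_u*0.026782 + p_m*0.158699 + p_d*0.417703] = 0.194989

Answer: Price = V(0,0) = 0.1950


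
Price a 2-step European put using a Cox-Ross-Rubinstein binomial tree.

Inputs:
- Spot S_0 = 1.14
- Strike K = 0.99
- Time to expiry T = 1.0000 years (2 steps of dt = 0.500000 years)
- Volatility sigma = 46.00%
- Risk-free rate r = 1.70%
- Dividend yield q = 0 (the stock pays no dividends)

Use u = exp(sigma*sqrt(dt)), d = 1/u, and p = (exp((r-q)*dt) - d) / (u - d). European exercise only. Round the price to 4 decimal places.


dt = T/N = 0.500000
u = exp(sigma*sqrt(dt)) = 1.384403; d = 1/u = 0.722333
p = (exp((r-q)*dt) - d) / (u - d) = 0.432285
Discount per step: exp(-r*dt) = 0.991536
Stock lattice S(k, i) with i counting down-moves:
  k=0: S(0,0) = 1.1400
  k=1: S(1,0) = 1.5782; S(1,1) = 0.8235
  k=2: S(2,0) = 2.1849; S(2,1) = 1.1400; S(2,2) = 0.5948
Terminal payoffs V(N, i) = max(K - S_T, 0):
  V(2,0) = 0.000000; V(2,1) = 0.000000; V(2,2) = 0.395188
Backward induction: V(k, i) = exp(-r*dt) * [p * V(k+1, i) + (1-p) * V(k+1, i+1)].
  V(1,0) = exp(-r*dt) * [p*0.000000 + (1-p)*0.000000] = 0.000000
  V(1,1) = exp(-r*dt) * [p*0.000000 + (1-p)*0.395188] = 0.222455
  V(0,0) = exp(-r*dt) * [p*0.000000 + (1-p)*0.222455] = 0.125222

Answer: Price = V(0,0) = 0.1252


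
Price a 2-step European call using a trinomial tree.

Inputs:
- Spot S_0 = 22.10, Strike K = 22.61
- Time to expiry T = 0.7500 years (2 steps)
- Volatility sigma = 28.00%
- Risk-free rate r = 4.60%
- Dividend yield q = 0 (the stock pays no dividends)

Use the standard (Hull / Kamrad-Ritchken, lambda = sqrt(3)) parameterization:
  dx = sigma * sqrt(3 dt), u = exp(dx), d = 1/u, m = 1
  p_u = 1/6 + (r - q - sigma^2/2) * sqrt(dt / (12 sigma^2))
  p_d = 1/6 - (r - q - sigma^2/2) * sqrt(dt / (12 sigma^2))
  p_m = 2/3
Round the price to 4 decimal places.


dt = T/N = 0.375000; dx = sigma*sqrt(3*dt) = 0.296985
u = exp(dx) = 1.345795; d = 1/u = 0.743055
p_u = 0.170960, p_m = 0.666667, p_d = 0.162374
Discount per step: exp(-r*dt) = 0.982898
Stock lattice S(k, j) with j the centered position index:
  k=0: S(0,+0) = 22.1000
  k=1: S(1,-1) = 16.4215; S(1,+0) = 22.1000; S(1,+1) = 29.7421
  k=2: S(2,-2) = 12.2021; S(2,-1) = 16.4215; S(2,+0) = 22.1000; S(2,+1) = 29.7421; S(2,+2) = 40.0267
Terminal payoffs V(N, j) = max(S_T - K, 0):
  V(2,-2) = 0.000000; V(2,-1) = 0.000000; V(2,+0) = 0.000000; V(2,+1) = 7.132067; V(2,+2) = 17.416723
Backward induction: V(k, j) = exp(-r*dt) * [p_u * V(k+1, j+1) + p_m * V(k+1, j) + p_d * V(k+1, j-1)]
  V(1,-1) = exp(-r*dt) * [p_u*0.000000 + p_m*0.000000 + p_d*0.000000] = 0.000000
  V(1,+0) = exp(-r*dt) * [p_u*7.132067 + p_m*0.000000 + p_d*0.000000] = 1.198444
  V(1,+1) = exp(-r*dt) * [p_u*17.416723 + p_m*7.132067 + p_d*0.000000] = 7.600034
  V(0,+0) = exp(-r*dt) * [p_u*7.600034 + p_m*1.198444 + p_d*0.000000] = 2.062379

Answer: Price = V(0,0) = 2.0624
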